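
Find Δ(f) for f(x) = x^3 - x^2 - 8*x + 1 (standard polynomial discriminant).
Δ = 2233

For x^3 + a x^2 + b x + c the discriminant is Δ = 18 a b c - 4 a^3 c + a^2 b^2 - 4 b^3 - 27 c^2.
Plug a = -1, b = -8, c = 1:
  18*(-1)*(-8)*(1) - 4*(-1)^3*(1) + (-1)^2*(-8)^2 - 4*(-8)^3 - 27*(1)^2
  = 144 + (4) + 64 + (2048) + (-27)
  = 2233.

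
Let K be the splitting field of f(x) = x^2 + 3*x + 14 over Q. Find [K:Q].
[K:Q] = 2

The discriminant of x^2 + (3)*x + (14) is b^2 - 4c = 9 - (56) = -47. Since -47 is not a perfect square in Q, the polynomial is irreducible over Q. Its two roots generate a degree-2 extension, so [K:Q] = 2.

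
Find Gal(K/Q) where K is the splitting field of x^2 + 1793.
Gal(K/Q) = Z/2Z (cyclic of order 2)

x^2 + 1793 is irreducible over Q since -1793 is not a rational square. The splitting field Q(sqrt(-1793)) has degree 2 over Q, and its unique nontrivial automorphism is sqrt(-1793) ↦ -sqrt(-1793). Hence Gal(Q(sqrt(-1793))/Q) = Z/2Z.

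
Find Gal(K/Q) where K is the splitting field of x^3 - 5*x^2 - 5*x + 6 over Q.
Gal(K/Q) = S_3 (symmetric group of order 6)

Compute the discriminant of x^3 + (-5)*x^2 + (-5)*x + (6): Δ = 5853. Since Δ is not a rational square, the Galois group is not contained in A_3; it must be the full S_3 (irreducibility of the cubic rules out anything smaller).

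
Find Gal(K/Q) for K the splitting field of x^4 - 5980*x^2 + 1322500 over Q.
Gal(K/Q) = Z/2Z (cyclic of order 2)

f factors as (x^2 - 230)(x^2 - 5750), so the splitting field is K = Q(sqrt(230), sqrt(5750)). The squarefree part of 230 is 230 and the squarefree part of 5750 is also 230, so sqrt(230) and sqrt(5750) are both rational multiples of sqrt(230). Hence Q(sqrt(230)) = Q(sqrt(5750)) = Q(sqrt(230)), and the splitting field collapses to a single degree-2 extension with Galois group Z/2Z.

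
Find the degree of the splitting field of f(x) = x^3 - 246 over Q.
[K:Q] = 6

x^3 - 246 has one real root r = 246^(1/3) and two complex roots r*zeta_3, r*zeta_3^2 where zeta_3 = e^(2*pi*i/3). The splitting field is Q(r, zeta_3). [Q(r):Q] = 3 and [Q(zeta_3):Q] = 2 with gcd = 1, so [Q(r, zeta_3):Q] = 3 * 2 = 6.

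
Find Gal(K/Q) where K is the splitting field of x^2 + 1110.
Gal(K/Q) = Z/2Z (cyclic of order 2)

x^2 + 1110 is irreducible over Q since -1110 is not a rational square. The splitting field Q(sqrt(-1110)) has degree 2 over Q, and its unique nontrivial automorphism is sqrt(-1110) ↦ -sqrt(-1110). Hence Gal(Q(sqrt(-1110))/Q) = Z/2Z.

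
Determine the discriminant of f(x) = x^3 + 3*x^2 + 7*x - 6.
Δ = -3523

For x^3 + a x^2 + b x + c the discriminant is Δ = 18 a b c - 4 a^3 c + a^2 b^2 - 4 b^3 - 27 c^2.
Plug a = 3, b = 7, c = -6:
  18*(3)*(7)*(-6) - 4*(3)^3*(-6) + (3)^2*(7)^2 - 4*(7)^3 - 27*(-6)^2
  = -2268 + (648) + 441 + (-1372) + (-972)
  = -3523.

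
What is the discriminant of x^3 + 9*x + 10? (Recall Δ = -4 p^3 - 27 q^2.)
Δ = -5616

For a depressed cubic x^3 + p x + q the discriminant is Δ = -4 p^3 - 27 q^2 = -4*(9)^3 - 27*(10)^2 = -2916 - 2700 = -5616.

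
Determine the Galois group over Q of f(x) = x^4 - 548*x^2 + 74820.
Gal(K/Q) = V_4 (Klein four-group, Z/2Z × Z/2Z)

f factors as (x^2 - 258)(x^2 - 290), so the splitting field is K = Q(sqrt(258), sqrt(290)). The elements 258, 290, 74820 are all non-squares in Q, so sqrt(258) and sqrt(290) generate independent quadratic extensions. Thus [K:Q] = 4 and Gal(K/Q) is generated by the two order-2 automorphisms sqrt(258) ↦ -sqrt(258) and sqrt(290) ↦ -sqrt(290), giving V_4.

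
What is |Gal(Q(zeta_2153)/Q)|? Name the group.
|Gal(Q(zeta_2153)/Q)| = phi(2153) = 2152; group ≅ (Z/2153Z)^* ≅ Z/2152Z

The n-th cyclotomic polynomial Φ_2153(x) is the minimal polynomial of zeta_2153 over Q and has degree phi(2153) = 2152. So Q(zeta_2153) is a degree-2152 Galois extension with Galois group (Z/2153Z)^*. (Z/2153Z)^* is cyclic since 2153 is an odd prime power (or 4). Hence Gal(Q(zeta_2153)/Q) ≅ Z/2152Z.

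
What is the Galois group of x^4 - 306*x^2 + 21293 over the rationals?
Gal(K/Q) = V_4 (Klein four-group, Z/2Z × Z/2Z)

f factors as (x^2 - 107)(x^2 - 199), so the splitting field is K = Q(sqrt(107), sqrt(199)). The elements 107, 199, 21293 are all non-squares in Q, so sqrt(107) and sqrt(199) generate independent quadratic extensions. Thus [K:Q] = 4 and Gal(K/Q) is generated by the two order-2 automorphisms sqrt(107) ↦ -sqrt(107) and sqrt(199) ↦ -sqrt(199), giving V_4.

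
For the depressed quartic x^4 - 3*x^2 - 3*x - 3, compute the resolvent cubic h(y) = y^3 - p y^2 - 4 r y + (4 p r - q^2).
h(y) = y^3 + 3*y^2 + 12*y + 27

Identify coefficients: p = -3, q = -3, r = -3.
Plug into h(y) = y^3 - p y^2 - 4 r y + (4 p r - q^2):
  h(y) = y^3 - (-3) y^2 - 4*(-3) y + (4*(-3)*(-3) - (-3)^2)
       = y^3 + (3) y^2 + (12) y + (27).
Simplifying: h(y) = y^3 + 3*y^2 + 12*y + 27.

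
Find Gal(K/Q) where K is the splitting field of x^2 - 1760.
Gal(K/Q) = Z/2Z (cyclic of order 2)

x^2 - 1760 is irreducible over Q since 1760 is not a rational square. The splitting field Q(sqrt(1760)) has degree 2 over Q, and its unique nontrivial automorphism is sqrt(1760) ↦ -sqrt(1760). Hence Gal(Q(sqrt(1760))/Q) = Z/2Z.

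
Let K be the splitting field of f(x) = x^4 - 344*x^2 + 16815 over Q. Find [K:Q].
[K:Q] = 4

f factors as (x^2 - 59)(x^2 - 285); the splitting field is K = Q(sqrt(59), sqrt(285)). Since 59, 285, and 16815 are all non-squares in Q, the three subfields Q(sqrt(59)), Q(sqrt(285)), Q(sqrt(16815)) are distinct degree-2 extensions, so [K:Q] = 4 (Klein four Galois group).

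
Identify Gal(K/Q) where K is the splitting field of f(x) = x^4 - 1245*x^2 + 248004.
Gal(K/Q) = Z/2Z (cyclic of order 2)

f factors as (x^2 - 996)(x^2 - 249), so the splitting field is K = Q(sqrt(996), sqrt(249)). The squarefree part of 996 is 249 and the squarefree part of 249 is also 249, so sqrt(996) and sqrt(249) are both rational multiples of sqrt(249). Hence Q(sqrt(996)) = Q(sqrt(249)) = Q(sqrt(249)), and the splitting field collapses to a single degree-2 extension with Galois group Z/2Z.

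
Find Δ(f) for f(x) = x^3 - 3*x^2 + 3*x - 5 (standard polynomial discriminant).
Δ = -432

For x^3 + a x^2 + b x + c the discriminant is Δ = 18 a b c - 4 a^3 c + a^2 b^2 - 4 b^3 - 27 c^2.
Plug a = -3, b = 3, c = -5:
  18*(-3)*(3)*(-5) - 4*(-3)^3*(-5) + (-3)^2*(3)^2 - 4*(3)^3 - 27*(-5)^2
  = 810 + (-540) + 81 + (-108) + (-675)
  = -432.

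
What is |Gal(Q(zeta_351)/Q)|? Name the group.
|Gal(Q(zeta_351)/Q)| = phi(351) = 216; group ≅ (Z/351Z)^* ≅ Z/12Z × Z/18Z

The n-th cyclotomic polynomial Φ_351(x) is the minimal polynomial of zeta_351 over Q and has degree phi(351) = 216. So Q(zeta_351) is a degree-216 Galois extension with Galois group (Z/351Z)^*. By CRT, (Z/351Z)^* ≅ (Z/27Z)^* × (Z/13Z)^*. Each prime-power unit group is (Z/27Z)^* ≅ Z/18Z; (Z/13Z)^* ≅ Z/12Z. Hence Gal(Q(zeta_351)/Q) ≅ Z/12Z × Z/18Z.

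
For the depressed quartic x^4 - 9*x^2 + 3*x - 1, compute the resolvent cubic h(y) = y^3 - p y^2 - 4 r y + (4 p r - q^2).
h(y) = y^3 + 9*y^2 + 4*y + 27

Identify coefficients: p = -9, q = 3, r = -1.
Plug into h(y) = y^3 - p y^2 - 4 r y + (4 p r - q^2):
  h(y) = y^3 - (-9) y^2 - 4*(-1) y + (4*(-9)*(-1) - (3)^2)
       = y^3 + (9) y^2 + (4) y + (27).
Simplifying: h(y) = y^3 + 9*y^2 + 4*y + 27.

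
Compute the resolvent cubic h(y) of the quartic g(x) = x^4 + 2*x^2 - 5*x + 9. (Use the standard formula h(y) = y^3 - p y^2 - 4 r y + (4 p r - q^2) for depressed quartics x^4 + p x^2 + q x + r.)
h(y) = y^3 - 2*y^2 - 36*y + 47

Identify coefficients: p = 2, q = -5, r = 9.
Plug into h(y) = y^3 - p y^2 - 4 r y + (4 p r - q^2):
  h(y) = y^3 - (2) y^2 - 4*(9) y + (4*(2)*(9) - (-5)^2)
       = y^3 + (-2) y^2 + (-36) y + (47).
Simplifying: h(y) = y^3 - 2*y^2 - 36*y + 47.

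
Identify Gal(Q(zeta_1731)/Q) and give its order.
|Gal(Q(zeta_1731)/Q)| = phi(1731) = 1152; group ≅ (Z/1731Z)^* ≅ Z/2Z × Z/576Z

The n-th cyclotomic polynomial Φ_1731(x) is the minimal polynomial of zeta_1731 over Q and has degree phi(1731) = 1152. So Q(zeta_1731) is a degree-1152 Galois extension with Galois group (Z/1731Z)^*. By CRT, (Z/1731Z)^* ≅ (Z/3Z)^* × (Z/577Z)^*. Each prime-power unit group is (Z/3Z)^* ≅ Z/2Z; (Z/577Z)^* ≅ Z/576Z. Hence Gal(Q(zeta_1731)/Q) ≅ Z/2Z × Z/576Z.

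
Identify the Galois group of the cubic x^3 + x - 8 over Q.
Gal(K/Q) = S_3 (symmetric group of order 6)

Compute the discriminant of x^3 + (0)*x^2 + (1)*x + (-8): Δ = -1732. Since Δ is not a rational square, the Galois group is not contained in A_3; it must be the full S_3 (irreducibility of the cubic rules out anything smaller).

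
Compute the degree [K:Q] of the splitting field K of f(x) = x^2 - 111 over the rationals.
[K:Q] = 2

The polynomial x^2 - 111 is irreducible over Q since 111 is not a perfect square. Its splitting field is Q(sqrt(111)), which has degree 2 over Q.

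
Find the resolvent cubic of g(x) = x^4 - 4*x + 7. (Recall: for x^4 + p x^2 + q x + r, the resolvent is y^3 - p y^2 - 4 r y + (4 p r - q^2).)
h(y) = y^3 - 28*y - 16

Identify coefficients: p = 0, q = -4, r = 7.
Plug into h(y) = y^3 - p y^2 - 4 r y + (4 p r - q^2):
  h(y) = y^3 - (0) y^2 - 4*(7) y + (4*(0)*(7) - (-4)^2)
       = y^3 + (0) y^2 + (-28) y + (-16).
Simplifying: h(y) = y^3 - 28*y - 16.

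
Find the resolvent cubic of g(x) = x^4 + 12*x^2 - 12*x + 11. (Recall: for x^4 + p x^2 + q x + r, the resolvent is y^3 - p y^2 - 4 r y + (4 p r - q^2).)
h(y) = y^3 - 12*y^2 - 44*y + 384

Identify coefficients: p = 12, q = -12, r = 11.
Plug into h(y) = y^3 - p y^2 - 4 r y + (4 p r - q^2):
  h(y) = y^3 - (12) y^2 - 4*(11) y + (4*(12)*(11) - (-12)^2)
       = y^3 + (-12) y^2 + (-44) y + (384).
Simplifying: h(y) = y^3 - 12*y^2 - 44*y + 384.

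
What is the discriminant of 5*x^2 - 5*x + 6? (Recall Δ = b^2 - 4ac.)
Δ = -95

For a quadratic a x^2 + b x + c the discriminant is Δ = b^2 - 4ac = (-5)^2 - 4*(5)*(6) = 25 - (120) = -95.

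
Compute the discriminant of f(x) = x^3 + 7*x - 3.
Δ = -1615

For a depressed cubic x^3 + p x + q the discriminant is Δ = -4 p^3 - 27 q^2 = -4*(7)^3 - 27*(-3)^2 = -1372 - 243 = -1615.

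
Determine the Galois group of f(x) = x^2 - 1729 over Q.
Gal(K/Q) = Z/2Z (cyclic of order 2)

x^2 - 1729 is irreducible over Q since 1729 is not a rational square. The splitting field Q(sqrt(1729)) has degree 2 over Q, and its unique nontrivial automorphism is sqrt(1729) ↦ -sqrt(1729). Hence Gal(Q(sqrt(1729))/Q) = Z/2Z.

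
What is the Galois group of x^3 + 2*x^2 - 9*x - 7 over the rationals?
Gal(K/Q) = S_3 (symmetric group of order 6)

Compute the discriminant of x^3 + (2)*x^2 + (-9)*x + (-7): Δ = 4409. Since Δ is not a rational square, the Galois group is not contained in A_3; it must be the full S_3 (irreducibility of the cubic rules out anything smaller).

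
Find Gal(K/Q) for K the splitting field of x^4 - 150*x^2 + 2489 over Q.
Gal(K/Q) = V_4 (Klein four-group, Z/2Z × Z/2Z)

f factors as (x^2 - 131)(x^2 - 19), so the splitting field is K = Q(sqrt(131), sqrt(19)). The elements 131, 19, 2489 are all non-squares in Q, so sqrt(131) and sqrt(19) generate independent quadratic extensions. Thus [K:Q] = 4 and Gal(K/Q) is generated by the two order-2 automorphisms sqrt(131) ↦ -sqrt(131) and sqrt(19) ↦ -sqrt(19), giving V_4.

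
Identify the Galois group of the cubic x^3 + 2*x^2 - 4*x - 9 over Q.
Gal(K/Q) = S_3 (symmetric group of order 6)

Compute the discriminant of x^3 + (2)*x^2 + (-4)*x + (-9): Δ = -283. Since Δ is not a rational square, the Galois group is not contained in A_3; it must be the full S_3 (irreducibility of the cubic rules out anything smaller).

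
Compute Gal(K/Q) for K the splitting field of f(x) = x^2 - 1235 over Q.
Gal(K/Q) = Z/2Z (cyclic of order 2)

x^2 - 1235 is irreducible over Q since 1235 is not a rational square. The splitting field Q(sqrt(1235)) has degree 2 over Q, and its unique nontrivial automorphism is sqrt(1235) ↦ -sqrt(1235). Hence Gal(Q(sqrt(1235))/Q) = Z/2Z.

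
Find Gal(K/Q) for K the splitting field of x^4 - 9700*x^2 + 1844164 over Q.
Gal(K/Q) = Z/2Z (cyclic of order 2)

f factors as (x^2 - 9506)(x^2 - 194), so the splitting field is K = Q(sqrt(9506), sqrt(194)). The squarefree part of 9506 is 194 and the squarefree part of 194 is also 194, so sqrt(9506) and sqrt(194) are both rational multiples of sqrt(194). Hence Q(sqrt(9506)) = Q(sqrt(194)) = Q(sqrt(194)), and the splitting field collapses to a single degree-2 extension with Galois group Z/2Z.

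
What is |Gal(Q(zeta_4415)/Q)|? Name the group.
|Gal(Q(zeta_4415)/Q)| = phi(4415) = 3528; group ≅ (Z/4415Z)^* ≅ Z/4Z × Z/882Z

The n-th cyclotomic polynomial Φ_4415(x) is the minimal polynomial of zeta_4415 over Q and has degree phi(4415) = 3528. So Q(zeta_4415) is a degree-3528 Galois extension with Galois group (Z/4415Z)^*. By CRT, (Z/4415Z)^* ≅ (Z/5Z)^* × (Z/883Z)^*. Each prime-power unit group is (Z/5Z)^* ≅ Z/4Z; (Z/883Z)^* ≅ Z/882Z. Hence Gal(Q(zeta_4415)/Q) ≅ Z/4Z × Z/882Z.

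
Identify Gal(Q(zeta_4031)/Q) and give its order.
|Gal(Q(zeta_4031)/Q)| = phi(4031) = 3864; group ≅ (Z/4031Z)^* ≅ Z/28Z × Z/138Z

The n-th cyclotomic polynomial Φ_4031(x) is the minimal polynomial of zeta_4031 over Q and has degree phi(4031) = 3864. So Q(zeta_4031) is a degree-3864 Galois extension with Galois group (Z/4031Z)^*. By CRT, (Z/4031Z)^* ≅ (Z/29Z)^* × (Z/139Z)^*. Each prime-power unit group is (Z/29Z)^* ≅ Z/28Z; (Z/139Z)^* ≅ Z/138Z. Hence Gal(Q(zeta_4031)/Q) ≅ Z/28Z × Z/138Z.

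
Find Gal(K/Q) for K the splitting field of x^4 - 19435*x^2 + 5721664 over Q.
Gal(K/Q) = Z/2Z (cyclic of order 2)

f factors as (x^2 - 19136)(x^2 - 299), so the splitting field is K = Q(sqrt(19136), sqrt(299)). The squarefree part of 19136 is 299 and the squarefree part of 299 is also 299, so sqrt(19136) and sqrt(299) are both rational multiples of sqrt(299). Hence Q(sqrt(19136)) = Q(sqrt(299)) = Q(sqrt(299)), and the splitting field collapses to a single degree-2 extension with Galois group Z/2Z.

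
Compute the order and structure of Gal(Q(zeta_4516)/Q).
|Gal(Q(zeta_4516)/Q)| = phi(4516) = 2256; group ≅ (Z/4516Z)^* ≅ Z/2Z × Z/1128Z

The n-th cyclotomic polynomial Φ_4516(x) is the minimal polynomial of zeta_4516 over Q and has degree phi(4516) = 2256. So Q(zeta_4516) is a degree-2256 Galois extension with Galois group (Z/4516Z)^*. By CRT, (Z/4516Z)^* ≅ (Z/4Z)^* × (Z/1129Z)^*. Each prime-power unit group is (Z/4Z)^* ≅ Z/2Z; (Z/1129Z)^* ≅ Z/1128Z. Hence Gal(Q(zeta_4516)/Q) ≅ Z/2Z × Z/1128Z.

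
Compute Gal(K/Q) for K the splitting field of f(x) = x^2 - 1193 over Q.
Gal(K/Q) = Z/2Z (cyclic of order 2)

x^2 - 1193 is irreducible over Q since 1193 is not a rational square. The splitting field Q(sqrt(1193)) has degree 2 over Q, and its unique nontrivial automorphism is sqrt(1193) ↦ -sqrt(1193). Hence Gal(Q(sqrt(1193))/Q) = Z/2Z.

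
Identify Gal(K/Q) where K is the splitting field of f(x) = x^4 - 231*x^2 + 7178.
Gal(K/Q) = V_4 (Klein four-group, Z/2Z × Z/2Z)

f factors as (x^2 - 37)(x^2 - 194), so the splitting field is K = Q(sqrt(37), sqrt(194)). The elements 37, 194, 7178 are all non-squares in Q, so sqrt(37) and sqrt(194) generate independent quadratic extensions. Thus [K:Q] = 4 and Gal(K/Q) is generated by the two order-2 automorphisms sqrt(37) ↦ -sqrt(37) and sqrt(194) ↦ -sqrt(194), giving V_4.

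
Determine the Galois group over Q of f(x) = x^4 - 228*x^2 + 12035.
Gal(K/Q) = V_4 (Klein four-group, Z/2Z × Z/2Z)

f factors as (x^2 - 83)(x^2 - 145), so the splitting field is K = Q(sqrt(83), sqrt(145)). The elements 83, 145, 12035 are all non-squares in Q, so sqrt(83) and sqrt(145) generate independent quadratic extensions. Thus [K:Q] = 4 and Gal(K/Q) is generated by the two order-2 automorphisms sqrt(83) ↦ -sqrt(83) and sqrt(145) ↦ -sqrt(145), giving V_4.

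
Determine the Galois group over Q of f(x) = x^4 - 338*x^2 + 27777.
Gal(K/Q) = V_4 (Klein four-group, Z/2Z × Z/2Z)

f factors as (x^2 - 141)(x^2 - 197), so the splitting field is K = Q(sqrt(141), sqrt(197)). The elements 141, 197, 27777 are all non-squares in Q, so sqrt(141) and sqrt(197) generate independent quadratic extensions. Thus [K:Q] = 4 and Gal(K/Q) is generated by the two order-2 automorphisms sqrt(141) ↦ -sqrt(141) and sqrt(197) ↦ -sqrt(197), giving V_4.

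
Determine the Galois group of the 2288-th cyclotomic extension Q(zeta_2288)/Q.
|Gal(Q(zeta_2288)/Q)| = phi(2288) = 960; group ≅ (Z/2288Z)^* ≅ Z/2Z × Z/4Z × Z/10Z × Z/12Z

The n-th cyclotomic polynomial Φ_2288(x) is the minimal polynomial of zeta_2288 over Q and has degree phi(2288) = 960. So Q(zeta_2288) is a degree-960 Galois extension with Galois group (Z/2288Z)^*. By CRT, (Z/2288Z)^* ≅ (Z/16Z)^* × (Z/11Z)^* × (Z/13Z)^*. Each prime-power unit group is (Z/16Z)^* ≅ Z/2Z × Z/4Z; (Z/11Z)^* ≅ Z/10Z; (Z/13Z)^* ≅ Z/12Z. Hence Gal(Q(zeta_2288)/Q) ≅ Z/2Z × Z/4Z × Z/10Z × Z/12Z.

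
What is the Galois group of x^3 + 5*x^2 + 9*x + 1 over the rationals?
Gal(K/Q) = S_3 (symmetric group of order 6)

Compute the discriminant of x^3 + (5)*x^2 + (9)*x + (1): Δ = -608. Since Δ is not a rational square, the Galois group is not contained in A_3; it must be the full S_3 (irreducibility of the cubic rules out anything smaller).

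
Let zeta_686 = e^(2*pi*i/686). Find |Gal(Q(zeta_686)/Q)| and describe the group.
|Gal(Q(zeta_686)/Q)| = phi(686) = 294; group ≅ (Z/686Z)^* ≅ Z/294Z

The n-th cyclotomic polynomial Φ_686(x) is the minimal polynomial of zeta_686 over Q and has degree phi(686) = 294. So Q(zeta_686) is a degree-294 Galois extension with Galois group (Z/686Z)^*. By CRT, (Z/686Z)^* ≅ (Z/2Z)^* × (Z/343Z)^*. Each prime-power unit group is (Z/2Z)^* ≅ trivial group (order 1); (Z/343Z)^* ≅ Z/294Z. Hence Gal(Q(zeta_686)/Q) ≅ Z/294Z.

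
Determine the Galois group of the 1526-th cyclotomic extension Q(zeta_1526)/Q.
|Gal(Q(zeta_1526)/Q)| = phi(1526) = 648; group ≅ (Z/1526Z)^* ≅ Z/6Z × Z/108Z

The n-th cyclotomic polynomial Φ_1526(x) is the minimal polynomial of zeta_1526 over Q and has degree phi(1526) = 648. So Q(zeta_1526) is a degree-648 Galois extension with Galois group (Z/1526Z)^*. By CRT, (Z/1526Z)^* ≅ (Z/2Z)^* × (Z/7Z)^* × (Z/109Z)^*. Each prime-power unit group is (Z/2Z)^* ≅ trivial group (order 1); (Z/7Z)^* ≅ Z/6Z; (Z/109Z)^* ≅ Z/108Z. Hence Gal(Q(zeta_1526)/Q) ≅ Z/6Z × Z/108Z.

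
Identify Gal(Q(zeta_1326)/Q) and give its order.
|Gal(Q(zeta_1326)/Q)| = phi(1326) = 384; group ≅ (Z/1326Z)^* ≅ Z/2Z × Z/12Z × Z/16Z

The n-th cyclotomic polynomial Φ_1326(x) is the minimal polynomial of zeta_1326 over Q and has degree phi(1326) = 384. So Q(zeta_1326) is a degree-384 Galois extension with Galois group (Z/1326Z)^*. By CRT, (Z/1326Z)^* ≅ (Z/2Z)^* × (Z/3Z)^* × (Z/13Z)^* × (Z/17Z)^*. Each prime-power unit group is (Z/2Z)^* ≅ trivial group (order 1); (Z/3Z)^* ≅ Z/2Z; (Z/13Z)^* ≅ Z/12Z; (Z/17Z)^* ≅ Z/16Z. Hence Gal(Q(zeta_1326)/Q) ≅ Z/2Z × Z/12Z × Z/16Z.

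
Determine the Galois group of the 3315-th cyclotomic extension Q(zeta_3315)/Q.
|Gal(Q(zeta_3315)/Q)| = phi(3315) = 1536; group ≅ (Z/3315Z)^* ≅ Z/2Z × Z/4Z × Z/12Z × Z/16Z

The n-th cyclotomic polynomial Φ_3315(x) is the minimal polynomial of zeta_3315 over Q and has degree phi(3315) = 1536. So Q(zeta_3315) is a degree-1536 Galois extension with Galois group (Z/3315Z)^*. By CRT, (Z/3315Z)^* ≅ (Z/3Z)^* × (Z/5Z)^* × (Z/13Z)^* × (Z/17Z)^*. Each prime-power unit group is (Z/3Z)^* ≅ Z/2Z; (Z/5Z)^* ≅ Z/4Z; (Z/13Z)^* ≅ Z/12Z; (Z/17Z)^* ≅ Z/16Z. Hence Gal(Q(zeta_3315)/Q) ≅ Z/2Z × Z/4Z × Z/12Z × Z/16Z.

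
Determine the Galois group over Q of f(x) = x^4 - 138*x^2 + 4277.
Gal(K/Q) = V_4 (Klein four-group, Z/2Z × Z/2Z)

f factors as (x^2 - 91)(x^2 - 47), so the splitting field is K = Q(sqrt(91), sqrt(47)). The elements 91, 47, 4277 are all non-squares in Q, so sqrt(91) and sqrt(47) generate independent quadratic extensions. Thus [K:Q] = 4 and Gal(K/Q) is generated by the two order-2 automorphisms sqrt(91) ↦ -sqrt(91) and sqrt(47) ↦ -sqrt(47), giving V_4.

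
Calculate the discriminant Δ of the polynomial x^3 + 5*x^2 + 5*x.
Δ = 125

For x^3 + a x^2 + b x + c the discriminant is Δ = 18 a b c - 4 a^3 c + a^2 b^2 - 4 b^3 - 27 c^2.
Plug a = 5, b = 5, c = 0:
  18*(5)*(5)*(0) - 4*(5)^3*(0) + (5)^2*(5)^2 - 4*(5)^3 - 27*(0)^2
  = 0 + (0) + 625 + (-500) + (0)
  = 125.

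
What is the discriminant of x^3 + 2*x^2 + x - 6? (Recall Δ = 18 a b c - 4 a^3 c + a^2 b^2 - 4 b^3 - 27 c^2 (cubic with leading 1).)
Δ = -996

For x^3 + a x^2 + b x + c the discriminant is Δ = 18 a b c - 4 a^3 c + a^2 b^2 - 4 b^3 - 27 c^2.
Plug a = 2, b = 1, c = -6:
  18*(2)*(1)*(-6) - 4*(2)^3*(-6) + (2)^2*(1)^2 - 4*(1)^3 - 27*(-6)^2
  = -216 + (192) + 4 + (-4) + (-972)
  = -996.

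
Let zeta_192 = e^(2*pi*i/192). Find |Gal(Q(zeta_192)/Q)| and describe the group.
|Gal(Q(zeta_192)/Q)| = phi(192) = 64; group ≅ (Z/192Z)^* ≅ Z/2Z × Z/2Z × Z/16Z

The n-th cyclotomic polynomial Φ_192(x) is the minimal polynomial of zeta_192 over Q and has degree phi(192) = 64. So Q(zeta_192) is a degree-64 Galois extension with Galois group (Z/192Z)^*. By CRT, (Z/192Z)^* ≅ (Z/64Z)^* × (Z/3Z)^*. Each prime-power unit group is (Z/64Z)^* ≅ Z/2Z × Z/16Z; (Z/3Z)^* ≅ Z/2Z. Hence Gal(Q(zeta_192)/Q) ≅ Z/2Z × Z/2Z × Z/16Z.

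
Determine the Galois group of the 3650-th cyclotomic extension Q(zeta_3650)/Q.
|Gal(Q(zeta_3650)/Q)| = phi(3650) = 1440; group ≅ (Z/3650Z)^* ≅ Z/20Z × Z/72Z

The n-th cyclotomic polynomial Φ_3650(x) is the minimal polynomial of zeta_3650 over Q and has degree phi(3650) = 1440. So Q(zeta_3650) is a degree-1440 Galois extension with Galois group (Z/3650Z)^*. By CRT, (Z/3650Z)^* ≅ (Z/2Z)^* × (Z/25Z)^* × (Z/73Z)^*. Each prime-power unit group is (Z/2Z)^* ≅ trivial group (order 1); (Z/25Z)^* ≅ Z/20Z; (Z/73Z)^* ≅ Z/72Z. Hence Gal(Q(zeta_3650)/Q) ≅ Z/20Z × Z/72Z.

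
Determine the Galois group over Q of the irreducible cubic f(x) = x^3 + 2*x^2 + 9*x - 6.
Gal(K/Q) = S_3 (symmetric group of order 6)

Compute the discriminant of x^3 + (2)*x^2 + (9)*x + (-6): Δ = -5316. Since Δ is not a rational square, the Galois group is not contained in A_3; it must be the full S_3 (irreducibility of the cubic rules out anything smaller).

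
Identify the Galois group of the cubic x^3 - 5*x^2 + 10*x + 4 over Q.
Gal(K/Q) = S_3 (symmetric group of order 6)

Compute the discriminant of x^3 + (-5)*x^2 + (10)*x + (4): Δ = -3532. Since Δ is not a rational square, the Galois group is not contained in A_3; it must be the full S_3 (irreducibility of the cubic rules out anything smaller).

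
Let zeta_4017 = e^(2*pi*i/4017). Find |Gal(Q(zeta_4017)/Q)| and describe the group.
|Gal(Q(zeta_4017)/Q)| = phi(4017) = 2448; group ≅ (Z/4017Z)^* ≅ Z/2Z × Z/12Z × Z/102Z

The n-th cyclotomic polynomial Φ_4017(x) is the minimal polynomial of zeta_4017 over Q and has degree phi(4017) = 2448. So Q(zeta_4017) is a degree-2448 Galois extension with Galois group (Z/4017Z)^*. By CRT, (Z/4017Z)^* ≅ (Z/3Z)^* × (Z/13Z)^* × (Z/103Z)^*. Each prime-power unit group is (Z/3Z)^* ≅ Z/2Z; (Z/13Z)^* ≅ Z/12Z; (Z/103Z)^* ≅ Z/102Z. Hence Gal(Q(zeta_4017)/Q) ≅ Z/2Z × Z/12Z × Z/102Z.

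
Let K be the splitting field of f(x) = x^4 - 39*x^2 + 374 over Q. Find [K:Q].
[K:Q] = 4

f factors as (x^2 - 17)(x^2 - 22); the splitting field is K = Q(sqrt(17), sqrt(22)). Since 17, 22, and 374 are all non-squares in Q, the three subfields Q(sqrt(17)), Q(sqrt(22)), Q(sqrt(374)) are distinct degree-2 extensions, so [K:Q] = 4 (Klein four Galois group).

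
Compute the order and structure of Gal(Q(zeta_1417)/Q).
|Gal(Q(zeta_1417)/Q)| = phi(1417) = 1296; group ≅ (Z/1417Z)^* ≅ Z/12Z × Z/108Z

The n-th cyclotomic polynomial Φ_1417(x) is the minimal polynomial of zeta_1417 over Q and has degree phi(1417) = 1296. So Q(zeta_1417) is a degree-1296 Galois extension with Galois group (Z/1417Z)^*. By CRT, (Z/1417Z)^* ≅ (Z/13Z)^* × (Z/109Z)^*. Each prime-power unit group is (Z/13Z)^* ≅ Z/12Z; (Z/109Z)^* ≅ Z/108Z. Hence Gal(Q(zeta_1417)/Q) ≅ Z/12Z × Z/108Z.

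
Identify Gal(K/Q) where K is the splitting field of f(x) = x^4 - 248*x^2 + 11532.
Gal(K/Q) = V_4 (Klein four-group, Z/2Z × Z/2Z)

f factors as (x^2 - 62)(x^2 - 186), so the splitting field is K = Q(sqrt(62), sqrt(186)). The elements 62, 186, 11532 are all non-squares in Q, so sqrt(62) and sqrt(186) generate independent quadratic extensions. Thus [K:Q] = 4 and Gal(K/Q) is generated by the two order-2 automorphisms sqrt(62) ↦ -sqrt(62) and sqrt(186) ↦ -sqrt(186), giving V_4.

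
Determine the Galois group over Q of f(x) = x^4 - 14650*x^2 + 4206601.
Gal(K/Q) = Z/2Z (cyclic of order 2)

f factors as (x^2 - 14357)(x^2 - 293), so the splitting field is K = Q(sqrt(14357), sqrt(293)). The squarefree part of 14357 is 293 and the squarefree part of 293 is also 293, so sqrt(14357) and sqrt(293) are both rational multiples of sqrt(293). Hence Q(sqrt(14357)) = Q(sqrt(293)) = Q(sqrt(293)), and the splitting field collapses to a single degree-2 extension with Galois group Z/2Z.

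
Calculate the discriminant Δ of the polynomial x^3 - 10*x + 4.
Δ = 3568

For a depressed cubic x^3 + p x + q the discriminant is Δ = -4 p^3 - 27 q^2 = -4*(-10)^3 - 27*(4)^2 = 4000 - 432 = 3568.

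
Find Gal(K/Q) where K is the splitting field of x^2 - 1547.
Gal(K/Q) = Z/2Z (cyclic of order 2)

x^2 - 1547 is irreducible over Q since 1547 is not a rational square. The splitting field Q(sqrt(1547)) has degree 2 over Q, and its unique nontrivial automorphism is sqrt(1547) ↦ -sqrt(1547). Hence Gal(Q(sqrt(1547))/Q) = Z/2Z.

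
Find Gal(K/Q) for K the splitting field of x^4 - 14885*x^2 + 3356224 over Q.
Gal(K/Q) = Z/2Z (cyclic of order 2)

f factors as (x^2 - 229)(x^2 - 14656), so the splitting field is K = Q(sqrt(229), sqrt(14656)). The squarefree part of 229 is 229 and the squarefree part of 14656 is also 229, so sqrt(229) and sqrt(14656) are both rational multiples of sqrt(229). Hence Q(sqrt(229)) = Q(sqrt(14656)) = Q(sqrt(229)), and the splitting field collapses to a single degree-2 extension with Galois group Z/2Z.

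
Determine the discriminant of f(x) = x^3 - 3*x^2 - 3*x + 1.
Δ = 432

For x^3 + a x^2 + b x + c the discriminant is Δ = 18 a b c - 4 a^3 c + a^2 b^2 - 4 b^3 - 27 c^2.
Plug a = -3, b = -3, c = 1:
  18*(-3)*(-3)*(1) - 4*(-3)^3*(1) + (-3)^2*(-3)^2 - 4*(-3)^3 - 27*(1)^2
  = 162 + (108) + 81 + (108) + (-27)
  = 432.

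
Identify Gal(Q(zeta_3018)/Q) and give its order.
|Gal(Q(zeta_3018)/Q)| = phi(3018) = 1004; group ≅ (Z/3018Z)^* ≅ Z/2Z × Z/502Z

The n-th cyclotomic polynomial Φ_3018(x) is the minimal polynomial of zeta_3018 over Q and has degree phi(3018) = 1004. So Q(zeta_3018) is a degree-1004 Galois extension with Galois group (Z/3018Z)^*. By CRT, (Z/3018Z)^* ≅ (Z/2Z)^* × (Z/3Z)^* × (Z/503Z)^*. Each prime-power unit group is (Z/2Z)^* ≅ trivial group (order 1); (Z/3Z)^* ≅ Z/2Z; (Z/503Z)^* ≅ Z/502Z. Hence Gal(Q(zeta_3018)/Q) ≅ Z/2Z × Z/502Z.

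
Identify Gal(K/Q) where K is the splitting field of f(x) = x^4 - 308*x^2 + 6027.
Gal(K/Q) = V_4 (Klein four-group, Z/2Z × Z/2Z)

f factors as (x^2 - 21)(x^2 - 287), so the splitting field is K = Q(sqrt(21), sqrt(287)). The elements 21, 287, 6027 are all non-squares in Q, so sqrt(21) and sqrt(287) generate independent quadratic extensions. Thus [K:Q] = 4 and Gal(K/Q) is generated by the two order-2 automorphisms sqrt(21) ↦ -sqrt(21) and sqrt(287) ↦ -sqrt(287), giving V_4.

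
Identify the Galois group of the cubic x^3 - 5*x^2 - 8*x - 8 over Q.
Gal(K/Q) = S_3 (symmetric group of order 6)

Compute the discriminant of x^3 + (-5)*x^2 + (-8)*x + (-8): Δ = -7840. Since Δ is not a rational square, the Galois group is not contained in A_3; it must be the full S_3 (irreducibility of the cubic rules out anything smaller).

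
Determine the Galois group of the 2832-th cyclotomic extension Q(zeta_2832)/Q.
|Gal(Q(zeta_2832)/Q)| = phi(2832) = 928; group ≅ (Z/2832Z)^* ≅ Z/2Z × Z/2Z × Z/4Z × Z/58Z

The n-th cyclotomic polynomial Φ_2832(x) is the minimal polynomial of zeta_2832 over Q and has degree phi(2832) = 928. So Q(zeta_2832) is a degree-928 Galois extension with Galois group (Z/2832Z)^*. By CRT, (Z/2832Z)^* ≅ (Z/16Z)^* × (Z/3Z)^* × (Z/59Z)^*. Each prime-power unit group is (Z/16Z)^* ≅ Z/2Z × Z/4Z; (Z/3Z)^* ≅ Z/2Z; (Z/59Z)^* ≅ Z/58Z. Hence Gal(Q(zeta_2832)/Q) ≅ Z/2Z × Z/2Z × Z/4Z × Z/58Z.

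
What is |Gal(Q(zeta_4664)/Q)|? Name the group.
|Gal(Q(zeta_4664)/Q)| = phi(4664) = 2080; group ≅ (Z/4664Z)^* ≅ Z/2Z × Z/2Z × Z/10Z × Z/52Z

The n-th cyclotomic polynomial Φ_4664(x) is the minimal polynomial of zeta_4664 over Q and has degree phi(4664) = 2080. So Q(zeta_4664) is a degree-2080 Galois extension with Galois group (Z/4664Z)^*. By CRT, (Z/4664Z)^* ≅ (Z/8Z)^* × (Z/11Z)^* × (Z/53Z)^*. Each prime-power unit group is (Z/8Z)^* ≅ Z/2Z × Z/2Z; (Z/11Z)^* ≅ Z/10Z; (Z/53Z)^* ≅ Z/52Z. Hence Gal(Q(zeta_4664)/Q) ≅ Z/2Z × Z/2Z × Z/10Z × Z/52Z.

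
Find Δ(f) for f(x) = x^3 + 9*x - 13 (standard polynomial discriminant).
Δ = -7479

For a depressed cubic x^3 + p x + q the discriminant is Δ = -4 p^3 - 27 q^2 = -4*(9)^3 - 27*(-13)^2 = -2916 - 4563 = -7479.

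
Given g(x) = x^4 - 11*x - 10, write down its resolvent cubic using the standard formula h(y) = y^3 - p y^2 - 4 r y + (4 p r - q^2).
h(y) = y^3 + 40*y - 121

Identify coefficients: p = 0, q = -11, r = -10.
Plug into h(y) = y^3 - p y^2 - 4 r y + (4 p r - q^2):
  h(y) = y^3 - (0) y^2 - 4*(-10) y + (4*(0)*(-10) - (-11)^2)
       = y^3 + (0) y^2 + (40) y + (-121).
Simplifying: h(y) = y^3 + 40*y - 121.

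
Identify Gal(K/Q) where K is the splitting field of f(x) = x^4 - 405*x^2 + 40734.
Gal(K/Q) = V_4 (Klein four-group, Z/2Z × Z/2Z)

f factors as (x^2 - 219)(x^2 - 186), so the splitting field is K = Q(sqrt(219), sqrt(186)). The elements 219, 186, 40734 are all non-squares in Q, so sqrt(219) and sqrt(186) generate independent quadratic extensions. Thus [K:Q] = 4 and Gal(K/Q) is generated by the two order-2 automorphisms sqrt(219) ↦ -sqrt(219) and sqrt(186) ↦ -sqrt(186), giving V_4.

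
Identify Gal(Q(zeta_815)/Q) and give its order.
|Gal(Q(zeta_815)/Q)| = phi(815) = 648; group ≅ (Z/815Z)^* ≅ Z/4Z × Z/162Z

The n-th cyclotomic polynomial Φ_815(x) is the minimal polynomial of zeta_815 over Q and has degree phi(815) = 648. So Q(zeta_815) is a degree-648 Galois extension with Galois group (Z/815Z)^*. By CRT, (Z/815Z)^* ≅ (Z/5Z)^* × (Z/163Z)^*. Each prime-power unit group is (Z/5Z)^* ≅ Z/4Z; (Z/163Z)^* ≅ Z/162Z. Hence Gal(Q(zeta_815)/Q) ≅ Z/4Z × Z/162Z.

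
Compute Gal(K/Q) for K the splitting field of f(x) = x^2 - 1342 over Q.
Gal(K/Q) = Z/2Z (cyclic of order 2)

x^2 - 1342 is irreducible over Q since 1342 is not a rational square. The splitting field Q(sqrt(1342)) has degree 2 over Q, and its unique nontrivial automorphism is sqrt(1342) ↦ -sqrt(1342). Hence Gal(Q(sqrt(1342))/Q) = Z/2Z.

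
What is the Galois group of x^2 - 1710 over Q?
Gal(K/Q) = Z/2Z (cyclic of order 2)

x^2 - 1710 is irreducible over Q since 1710 is not a rational square. The splitting field Q(sqrt(1710)) has degree 2 over Q, and its unique nontrivial automorphism is sqrt(1710) ↦ -sqrt(1710). Hence Gal(Q(sqrt(1710))/Q) = Z/2Z.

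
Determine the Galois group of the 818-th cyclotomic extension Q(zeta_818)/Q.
|Gal(Q(zeta_818)/Q)| = phi(818) = 408; group ≅ (Z/818Z)^* ≅ Z/408Z

The n-th cyclotomic polynomial Φ_818(x) is the minimal polynomial of zeta_818 over Q and has degree phi(818) = 408. So Q(zeta_818) is a degree-408 Galois extension with Galois group (Z/818Z)^*. By CRT, (Z/818Z)^* ≅ (Z/2Z)^* × (Z/409Z)^*. Each prime-power unit group is (Z/2Z)^* ≅ trivial group (order 1); (Z/409Z)^* ≅ Z/408Z. Hence Gal(Q(zeta_818)/Q) ≅ Z/408Z.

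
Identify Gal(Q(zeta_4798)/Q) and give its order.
|Gal(Q(zeta_4798)/Q)| = phi(4798) = 2398; group ≅ (Z/4798Z)^* ≅ Z/2398Z

The n-th cyclotomic polynomial Φ_4798(x) is the minimal polynomial of zeta_4798 over Q and has degree phi(4798) = 2398. So Q(zeta_4798) is a degree-2398 Galois extension with Galois group (Z/4798Z)^*. By CRT, (Z/4798Z)^* ≅ (Z/2Z)^* × (Z/2399Z)^*. Each prime-power unit group is (Z/2Z)^* ≅ trivial group (order 1); (Z/2399Z)^* ≅ Z/2398Z. Hence Gal(Q(zeta_4798)/Q) ≅ Z/2398Z.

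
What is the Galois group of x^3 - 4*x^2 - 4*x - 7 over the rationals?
Gal(K/Q) = S_3 (symmetric group of order 6)

Compute the discriminant of x^3 + (-4)*x^2 + (-4)*x + (-7): Δ = -4619. Since Δ is not a rational square, the Galois group is not contained in A_3; it must be the full S_3 (irreducibility of the cubic rules out anything smaller).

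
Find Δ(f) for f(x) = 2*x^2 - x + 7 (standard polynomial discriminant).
Δ = -55

For a quadratic a x^2 + b x + c the discriminant is Δ = b^2 - 4ac = (-1)^2 - 4*(2)*(7) = 1 - (56) = -55.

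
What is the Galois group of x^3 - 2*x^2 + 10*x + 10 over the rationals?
Gal(K/Q) = S_3 (symmetric group of order 6)

Compute the discriminant of x^3 + (-2)*x^2 + (10)*x + (10): Δ = -9580. Since Δ is not a rational square, the Galois group is not contained in A_3; it must be the full S_3 (irreducibility of the cubic rules out anything smaller).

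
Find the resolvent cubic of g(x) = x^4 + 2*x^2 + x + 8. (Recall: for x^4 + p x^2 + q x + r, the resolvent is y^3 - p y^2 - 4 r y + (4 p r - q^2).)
h(y) = y^3 - 2*y^2 - 32*y + 63

Identify coefficients: p = 2, q = 1, r = 8.
Plug into h(y) = y^3 - p y^2 - 4 r y + (4 p r - q^2):
  h(y) = y^3 - (2) y^2 - 4*(8) y + (4*(2)*(8) - (1)^2)
       = y^3 + (-2) y^2 + (-32) y + (63).
Simplifying: h(y) = y^3 - 2*y^2 - 32*y + 63.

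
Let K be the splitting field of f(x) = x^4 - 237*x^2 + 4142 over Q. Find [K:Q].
[K:Q] = 4

f factors as (x^2 - 19)(x^2 - 218); the splitting field is K = Q(sqrt(19), sqrt(218)). Since 19, 218, and 4142 are all non-squares in Q, the three subfields Q(sqrt(19)), Q(sqrt(218)), Q(sqrt(4142)) are distinct degree-2 extensions, so [K:Q] = 4 (Klein four Galois group).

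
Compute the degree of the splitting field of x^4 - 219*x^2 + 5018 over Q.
[K:Q] = 4

f factors as (x^2 - 26)(x^2 - 193); the splitting field is K = Q(sqrt(26), sqrt(193)). Since 26, 193, and 5018 are all non-squares in Q, the three subfields Q(sqrt(26)), Q(sqrt(193)), Q(sqrt(5018)) are distinct degree-2 extensions, so [K:Q] = 4 (Klein four Galois group).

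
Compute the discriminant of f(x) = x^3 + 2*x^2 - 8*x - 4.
Δ = 3152

For x^3 + a x^2 + b x + c the discriminant is Δ = 18 a b c - 4 a^3 c + a^2 b^2 - 4 b^3 - 27 c^2.
Plug a = 2, b = -8, c = -4:
  18*(2)*(-8)*(-4) - 4*(2)^3*(-4) + (2)^2*(-8)^2 - 4*(-8)^3 - 27*(-4)^2
  = 1152 + (128) + 256 + (2048) + (-432)
  = 3152.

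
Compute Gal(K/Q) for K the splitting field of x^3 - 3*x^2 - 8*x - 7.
Gal(K/Q) = S_3 (symmetric group of order 6)

Compute the discriminant of x^3 + (-3)*x^2 + (-8)*x + (-7): Δ = -2479. Since Δ is not a rational square, the Galois group is not contained in A_3; it must be the full S_3 (irreducibility of the cubic rules out anything smaller).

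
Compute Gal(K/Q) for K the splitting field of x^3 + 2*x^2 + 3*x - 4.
Gal(K/Q) = S_3 (symmetric group of order 6)

Compute the discriminant of x^3 + (2)*x^2 + (3)*x + (-4): Δ = -808. Since Δ is not a rational square, the Galois group is not contained in A_3; it must be the full S_3 (irreducibility of the cubic rules out anything smaller).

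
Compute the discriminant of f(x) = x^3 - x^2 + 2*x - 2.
Δ = -72

For x^3 + a x^2 + b x + c the discriminant is Δ = 18 a b c - 4 a^3 c + a^2 b^2 - 4 b^3 - 27 c^2.
Plug a = -1, b = 2, c = -2:
  18*(-1)*(2)*(-2) - 4*(-1)^3*(-2) + (-1)^2*(2)^2 - 4*(2)^3 - 27*(-2)^2
  = 72 + (-8) + 4 + (-32) + (-108)
  = -72.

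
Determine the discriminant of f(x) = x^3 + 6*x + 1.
Δ = -891

For x^3 + a x^2 + b x + c the discriminant is Δ = 18 a b c - 4 a^3 c + a^2 b^2 - 4 b^3 - 27 c^2.
Plug a = 0, b = 6, c = 1:
  18*(0)*(6)*(1) - 4*(0)^3*(1) + (0)^2*(6)^2 - 4*(6)^3 - 27*(1)^2
  = 0 + (0) + 0 + (-864) + (-27)
  = -891.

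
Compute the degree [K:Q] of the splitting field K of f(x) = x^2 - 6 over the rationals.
[K:Q] = 2

The polynomial x^2 - 6 is irreducible over Q since 6 is not a perfect square. Its splitting field is Q(sqrt(6)), which has degree 2 over Q.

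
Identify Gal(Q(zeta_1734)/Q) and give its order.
|Gal(Q(zeta_1734)/Q)| = phi(1734) = 544; group ≅ (Z/1734Z)^* ≅ Z/2Z × Z/272Z

The n-th cyclotomic polynomial Φ_1734(x) is the minimal polynomial of zeta_1734 over Q and has degree phi(1734) = 544. So Q(zeta_1734) is a degree-544 Galois extension with Galois group (Z/1734Z)^*. By CRT, (Z/1734Z)^* ≅ (Z/2Z)^* × (Z/3Z)^* × (Z/289Z)^*. Each prime-power unit group is (Z/2Z)^* ≅ trivial group (order 1); (Z/3Z)^* ≅ Z/2Z; (Z/289Z)^* ≅ Z/272Z. Hence Gal(Q(zeta_1734)/Q) ≅ Z/2Z × Z/272Z.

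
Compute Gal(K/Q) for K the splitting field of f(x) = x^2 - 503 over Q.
Gal(K/Q) = Z/2Z (cyclic of order 2)

x^2 - 503 is irreducible over Q since 503 is not a rational square. The splitting field Q(sqrt(503)) has degree 2 over Q, and its unique nontrivial automorphism is sqrt(503) ↦ -sqrt(503). Hence Gal(Q(sqrt(503))/Q) = Z/2Z.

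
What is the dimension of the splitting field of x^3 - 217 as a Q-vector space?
[K:Q] = 6

x^3 - 217 has one real root r = 217^(1/3) and two complex roots r*zeta_3, r*zeta_3^2 where zeta_3 = e^(2*pi*i/3). The splitting field is Q(r, zeta_3). [Q(r):Q] = 3 and [Q(zeta_3):Q] = 2 with gcd = 1, so [Q(r, zeta_3):Q] = 3 * 2 = 6.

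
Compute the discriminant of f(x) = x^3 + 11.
Δ = -3267

For a depressed cubic x^3 + p x + q the discriminant is Δ = -4 p^3 - 27 q^2 = -4*(0)^3 - 27*(11)^2 = 0 - 3267 = -3267.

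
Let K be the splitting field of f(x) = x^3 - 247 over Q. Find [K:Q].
[K:Q] = 6

x^3 - 247 has one real root r = 247^(1/3) and two complex roots r*zeta_3, r*zeta_3^2 where zeta_3 = e^(2*pi*i/3). The splitting field is Q(r, zeta_3). [Q(r):Q] = 3 and [Q(zeta_3):Q] = 2 with gcd = 1, so [Q(r, zeta_3):Q] = 3 * 2 = 6.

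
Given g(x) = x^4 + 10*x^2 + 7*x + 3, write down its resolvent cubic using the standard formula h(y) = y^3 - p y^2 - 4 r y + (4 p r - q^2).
h(y) = y^3 - 10*y^2 - 12*y + 71

Identify coefficients: p = 10, q = 7, r = 3.
Plug into h(y) = y^3 - p y^2 - 4 r y + (4 p r - q^2):
  h(y) = y^3 - (10) y^2 - 4*(3) y + (4*(10)*(3) - (7)^2)
       = y^3 + (-10) y^2 + (-12) y + (71).
Simplifying: h(y) = y^3 - 10*y^2 - 12*y + 71.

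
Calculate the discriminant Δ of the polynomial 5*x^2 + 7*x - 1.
Δ = 69

For a quadratic a x^2 + b x + c the discriminant is Δ = b^2 - 4ac = (7)^2 - 4*(5)*(-1) = 49 - (-20) = 69.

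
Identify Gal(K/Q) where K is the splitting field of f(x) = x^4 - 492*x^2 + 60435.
Gal(K/Q) = V_4 (Klein four-group, Z/2Z × Z/2Z)

f factors as (x^2 - 237)(x^2 - 255), so the splitting field is K = Q(sqrt(237), sqrt(255)). The elements 237, 255, 60435 are all non-squares in Q, so sqrt(237) and sqrt(255) generate independent quadratic extensions. Thus [K:Q] = 4 and Gal(K/Q) is generated by the two order-2 automorphisms sqrt(237) ↦ -sqrt(237) and sqrt(255) ↦ -sqrt(255), giving V_4.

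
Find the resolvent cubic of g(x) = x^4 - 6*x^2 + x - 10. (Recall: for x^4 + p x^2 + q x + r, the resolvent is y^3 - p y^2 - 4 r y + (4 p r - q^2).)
h(y) = y^3 + 6*y^2 + 40*y + 239

Identify coefficients: p = -6, q = 1, r = -10.
Plug into h(y) = y^3 - p y^2 - 4 r y + (4 p r - q^2):
  h(y) = y^3 - (-6) y^2 - 4*(-10) y + (4*(-6)*(-10) - (1)^2)
       = y^3 + (6) y^2 + (40) y + (239).
Simplifying: h(y) = y^3 + 6*y^2 + 40*y + 239.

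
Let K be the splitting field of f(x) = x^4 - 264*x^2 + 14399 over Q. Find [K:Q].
[K:Q] = 4

f factors as (x^2 - 187)(x^2 - 77); the splitting field is K = Q(sqrt(187), sqrt(77)). Since 187, 77, and 14399 are all non-squares in Q, the three subfields Q(sqrt(187)), Q(sqrt(77)), Q(sqrt(14399)) are distinct degree-2 extensions, so [K:Q] = 4 (Klein four Galois group).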